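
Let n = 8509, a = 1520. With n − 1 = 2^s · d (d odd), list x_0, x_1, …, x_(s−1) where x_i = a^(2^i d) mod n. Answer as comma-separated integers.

7842, 2421

n − 1 = 8508 = 2^2 · 2127, so s = 2 and d = 2127.
x_0 = 1520^2127 mod 8509 = 7842.
x_1 = 7842^2 mod 8509 = 2421.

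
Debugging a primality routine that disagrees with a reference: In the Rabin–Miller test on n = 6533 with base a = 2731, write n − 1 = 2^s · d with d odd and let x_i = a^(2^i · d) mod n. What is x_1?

6158

n − 1 = 6532 = 2^2 · 1633, so s = 2 and d = 1633.
x_0 = 2731^1633 mod 6533 = 3101.
x_1 = 3101^2 mod 6533 = 6158.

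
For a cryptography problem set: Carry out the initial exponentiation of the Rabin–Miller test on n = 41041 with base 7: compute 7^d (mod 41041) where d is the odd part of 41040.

1022

n − 1 = 41040 = 2^4 · 2565, so s = 4 and d = 2565.
7^2565 mod 41041 = 1022.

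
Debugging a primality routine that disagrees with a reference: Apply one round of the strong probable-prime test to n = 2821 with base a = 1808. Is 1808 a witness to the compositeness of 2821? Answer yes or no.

no

n − 1 = 2820 = 2^2 · 705, so s = 2 and d = 705.
By repeated squaring, 1808^705 ≡ 1 (mod 2821).
x_0 = 1808^705 mod 2821 = 1.
x_0 = 1, so 1808 is not a witness.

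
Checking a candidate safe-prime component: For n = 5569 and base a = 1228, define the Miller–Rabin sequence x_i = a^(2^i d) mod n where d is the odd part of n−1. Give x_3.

n − 1 = 5568 = 2^6 · 87, so s = 6 and d = 87.
x_0 = 1228^87 mod 5569 = 2279.
x_1 = 2279^2 mod 5569 = 3533.
x_2 = 3533^2 mod 5569 = 1960.
x_3 = 1960^2 mod 5569 = 4559.

4559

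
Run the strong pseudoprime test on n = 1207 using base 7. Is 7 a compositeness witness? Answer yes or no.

yes

n − 1 = 1206 = 2^1 · 603, so s = 1 and d = 603.
Repeated squaring mod 1207: 7^1 ≡ 7, 7^2 ≡ 49, 7^4 ≡ 1194, 7^8 ≡ 169, 7^16 ≡ 800, 7^32 ≡ 290, 7^64 ≡ 817, 7^128 ≡ 18, 7^256 ≡ 324, 7^512 ≡ 1174.
603 = 512 + 64 + 16 + 8 + 2 + 1, so 7^603 ≡ 1174·817·800·169·49·7 ≡ 541 (mod 1207).
x_0 = 7^603 mod 1207 = 541.
x_0 ∉ {1, 1206} and s = 1, so 7 is a Miller–Rabin witness and 1207 is composite.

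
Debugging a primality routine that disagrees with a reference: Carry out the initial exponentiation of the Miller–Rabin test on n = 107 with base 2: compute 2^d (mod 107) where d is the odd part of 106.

106

n − 1 = 106 = 2^1 · 53, so s = 1 and d = 53.
2^53 mod 107 = 106.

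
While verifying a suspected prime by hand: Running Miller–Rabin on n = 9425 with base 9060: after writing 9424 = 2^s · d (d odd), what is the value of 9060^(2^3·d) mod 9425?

4525

n − 1 = 9424 = 2^4 · 589, so s = 4 and d = 589.
x_0 = 9060^589 mod 9425 = 7175.
x_1 = 7175^2 mod 9425 = 1275.
x_2 = 1275^2 mod 9425 = 4525.
x_3 = 4525^2 mod 9425 = 4525.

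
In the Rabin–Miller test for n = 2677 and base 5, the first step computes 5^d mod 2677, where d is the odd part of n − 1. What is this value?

n − 1 = 2676 = 2^2 · 669, so s = 2 and d = 669.
5^669 mod 2677 = 550.

550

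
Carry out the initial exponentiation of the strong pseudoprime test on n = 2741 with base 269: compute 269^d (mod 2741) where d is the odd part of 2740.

1

n − 1 = 2740 = 2^2 · 685, so s = 2 and d = 685.
269^685 mod 2741 = 1.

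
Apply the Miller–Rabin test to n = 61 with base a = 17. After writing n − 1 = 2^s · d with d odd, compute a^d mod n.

n − 1 = 60 = 2^2 · 15, so s = 2 and d = 15.
17^15 mod 61 = 50.

50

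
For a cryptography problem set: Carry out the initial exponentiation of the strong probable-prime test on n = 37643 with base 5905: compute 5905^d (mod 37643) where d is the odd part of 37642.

n − 1 = 37642 = 2^1 · 18821, so s = 1 and d = 18821.
By repeated squaring, 5905^18821 ≡ 1 (mod 37643).

1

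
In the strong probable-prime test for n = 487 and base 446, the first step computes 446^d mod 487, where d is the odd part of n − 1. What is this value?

n − 1 = 486 = 2^1 · 243, so s = 1 and d = 243.
Repeated squaring mod 487: 446^1 ≡ 446, 446^2 ≡ 220, 446^4 ≡ 187, 446^8 ≡ 392, 446^16 ≡ 259, 446^32 ≡ 362, 446^64 ≡ 41, 446^128 ≡ 220.
243 = 128 + 64 + 32 + 16 + 2 + 1, so 446^243 ≡ 220·41·362·259·220·446 ≡ 486 (mod 487).

486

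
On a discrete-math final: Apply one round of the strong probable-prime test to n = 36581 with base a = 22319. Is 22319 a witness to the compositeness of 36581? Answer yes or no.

yes

n − 1 = 36580 = 2^2 · 9145, so s = 2 and d = 9145.
Repeated squaring mod 36581: 22319^1 ≡ 22319, 22319^2 ≡ 14284, 22319^4 ≡ 20419, 22319^8 ≡ 21904, 22319^16 ≡ 25401, 22319^32 ≡ 31704, 22319^64 ≡ 7479, 22319^128 ≡ 3092, 22319^256 ≡ 12823, 22319^512 ≡ 34315, 22319^1024 ≡ 13416, 22319^2048 ≡ 10536, 22319^4096 ≡ 20542, 22319^8192 ≡ 11929.
9145 = 8192 + 512 + 256 + 128 + 32 + 16 + 8 + 1, so 22319^9145 ≡ 11929·34315·12823·3092·31704·25401·21904·22319 ≡ 24141 (mod 36581).
x_0 = 22319^9145 mod 36581 = 24141.
x_0 is neither 1 nor 36580, so continue squaring.
x_1 = 24141^2 mod 36581 = 15970.
Reached i = s−1 = 1 without hitting −1: 22319 is a Miller–Rabin witness and 36581 is composite.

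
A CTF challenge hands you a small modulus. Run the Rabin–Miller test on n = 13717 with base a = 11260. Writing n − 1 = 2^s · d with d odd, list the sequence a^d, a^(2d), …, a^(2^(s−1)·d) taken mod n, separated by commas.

n − 1 = 13716 = 2^2 · 3429, so s = 2 and d = 3429.
x_0 = 11260^3429 mod 13717 = 13329.
x_1 = 13329^2 mod 13717 = 13374.

13329, 13374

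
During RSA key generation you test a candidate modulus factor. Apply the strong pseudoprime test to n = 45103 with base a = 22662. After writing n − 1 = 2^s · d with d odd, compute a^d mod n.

29608

n − 1 = 45102 = 2^1 · 22551, so s = 1 and d = 22551.
22662^22551 mod 45103 = 29608.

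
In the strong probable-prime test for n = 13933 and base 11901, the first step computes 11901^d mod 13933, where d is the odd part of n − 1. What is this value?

4605

n − 1 = 13932 = 2^2 · 3483, so s = 2 and d = 3483.
Repeated squaring mod 13933: 11901^1 ≡ 11901, 11901^2 ≡ 4856, 11901^4 ≡ 6100, 11901^8 ≡ 8890, 11901^16 ≡ 4124, 11901^32 ≡ 9116, 11901^64 ≡ 5044, 11901^128 ≡ 278, 11901^256 ≡ 7619, 11901^512 ≡ 4283, 11901^1024 ≡ 8261, 11901^2048 ≡ 287.
3483 = 2048 + 1024 + 256 + 128 + 16 + 8 + 2 + 1, so 11901^3483 ≡ 287·8261·7619·278·4124·8890·4856·11901 ≡ 4605 (mod 13933).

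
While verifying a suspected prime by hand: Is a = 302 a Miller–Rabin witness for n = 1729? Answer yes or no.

n − 1 = 1728 = 2^6 · 27, so s = 6 and d = 27.
x_0 = 302^27 mod 1729 = 1.
x_0 = 1, so 302 is not a witness.

no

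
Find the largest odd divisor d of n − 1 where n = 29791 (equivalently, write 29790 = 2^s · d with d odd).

14895

Halving: 29790 → 14895; 14895 is odd.
So 29790 = 2^1 · 14895.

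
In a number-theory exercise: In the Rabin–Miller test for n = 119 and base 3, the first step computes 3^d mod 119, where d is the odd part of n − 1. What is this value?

75

n − 1 = 118 = 2^1 · 59, so s = 1 and d = 59.
3^59 mod 119 = 75.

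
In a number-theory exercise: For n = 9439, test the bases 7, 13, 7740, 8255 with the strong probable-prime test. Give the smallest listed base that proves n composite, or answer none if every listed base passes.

none

n − 1 = 9438 = 2^1 · 4719, so s = 1 and d = 4719.
Base 7: x_0 = 7^4719 mod 9439 = 1. x_0 = 1, so 7 is not a witness.
Base 13: x_0 = 13^4719 mod 9439 = 1. x_0 = 1, so 13 is not a witness.
Base 7740: x_0 = 7740^4719 mod 9439 = 1. x_0 = 1, so 7740 is not a witness.
Base 8255: x_0 = 8255^4719 mod 9439 = 9438. x_0 = 9438 ≡ −1, so 8255 is not a witness.
No listed base is a witness for 9439.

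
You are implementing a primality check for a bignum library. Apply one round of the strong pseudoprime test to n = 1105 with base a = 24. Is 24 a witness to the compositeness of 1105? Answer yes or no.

yes

n − 1 = 1104 = 2^4 · 69, so s = 4 and d = 69.
x_0 = 24^69 mod 1105 = 164.
x_0 is neither 1 nor 1104, so continue squaring.
x_1 = 164^2 mod 1105 = 376.
x_2 = 376^2 mod 1105 = 1041.
x_3 = 1041^2 mod 1105 = 781.
Reached i = s−1 = 3 without hitting −1: 24 is a Miller–Rabin witness and 1105 is composite.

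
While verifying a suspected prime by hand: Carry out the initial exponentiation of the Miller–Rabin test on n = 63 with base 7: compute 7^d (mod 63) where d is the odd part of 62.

n − 1 = 62 = 2^1 · 31, so s = 1 and d = 31.
7^31 mod 63 = 7.

7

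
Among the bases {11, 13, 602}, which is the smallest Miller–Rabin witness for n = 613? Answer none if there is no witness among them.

n − 1 = 612 = 2^2 · 153, so s = 2 and d = 153.
Base 11: x_0 = 11^153 mod 613 = 35. x_0 is neither 1 nor 612, so continue squaring. x_1 = 35^2 mod 613 = 612. x_1 ≡ −1, so 11 is not a witness.
Base 13: x_0 = 13^153 mod 613 = 578. x_0 is neither 1 nor 612, so continue squaring. x_1 = 578^2 mod 613 = 612. x_1 ≡ −1, so 13 is not a witness.
Base 602: x_0 = 602^153 mod 613 = 578. x_0 is neither 1 nor 612, so continue squaring. x_1 = 578^2 mod 613 = 612. x_1 ≡ −1, so 602 is not a witness.
No listed base is a witness for 613.

none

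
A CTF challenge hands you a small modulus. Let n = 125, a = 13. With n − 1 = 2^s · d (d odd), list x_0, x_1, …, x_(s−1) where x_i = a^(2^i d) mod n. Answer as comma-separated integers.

n − 1 = 124 = 2^2 · 31, so s = 2 and d = 31.
x_0 = 13^31 mod 125 = 12.
x_1 = 12^2 mod 125 = 19.

12, 19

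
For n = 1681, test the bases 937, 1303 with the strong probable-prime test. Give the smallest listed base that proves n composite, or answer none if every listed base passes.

none

n − 1 = 1680 = 2^4 · 105, so s = 4 and d = 105.
Base 937: x_0 = 937^105 mod 1681 = 847. x_0 is neither 1 nor 1680, so continue squaring. x_1 = 847^2 mod 1681 = 1303. x_2 = 1303^2 mod 1681 = 1680. x_2 ≡ −1, so 937 is not a witness.
Base 1303: x_0 = 1303^105 mod 1681 = 1303. x_0 is neither 1 nor 1680, so continue squaring. x_1 = 1303^2 mod 1681 = 1680. x_1 ≡ −1, so 1303 is not a witness.
No listed base is a witness for 1681.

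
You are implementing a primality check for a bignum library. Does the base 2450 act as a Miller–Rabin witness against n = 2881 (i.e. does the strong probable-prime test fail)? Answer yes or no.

n − 1 = 2880 = 2^6 · 45, so s = 6 and d = 45.
x_0 = 2450^45 mod 2881 = 2880.
x_0 = 2880 ≡ −1, so 2450 is not a witness.

no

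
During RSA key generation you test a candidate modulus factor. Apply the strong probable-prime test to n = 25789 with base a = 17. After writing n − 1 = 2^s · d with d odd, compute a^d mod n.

16864

n − 1 = 25788 = 2^2 · 6447, so s = 2 and d = 6447.
17^6447 mod 25789 = 16864.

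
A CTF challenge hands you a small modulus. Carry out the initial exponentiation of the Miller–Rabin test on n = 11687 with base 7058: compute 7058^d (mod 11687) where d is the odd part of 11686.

11673

n − 1 = 11686 = 2^1 · 5843, so s = 1 and d = 5843.
Repeated squaring mod 11687: 7058^1 ≡ 7058, 7058^2 ≡ 5370, 7058^4 ≡ 5071, 7058^8 ≡ 3641, 7058^16 ≡ 3823, 7058^32 ≡ 6579, 7058^64 ≡ 6280, 7058^128 ≡ 6462, 7058^256 ≡ 11480, 7058^512 ≡ 7788, 7058^1024 ≡ 9101, 7058^2048 ≡ 2432, 7058^4096 ≡ 1002.
5843 = 4096 + 1024 + 512 + 128 + 64 + 16 + 2 + 1, so 7058^5843 ≡ 1002·9101·7788·6462·6280·3823·5370·7058 ≡ 11673 (mod 11687).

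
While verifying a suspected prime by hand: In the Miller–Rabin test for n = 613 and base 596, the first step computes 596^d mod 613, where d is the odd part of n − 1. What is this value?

612

n − 1 = 612 = 2^2 · 153, so s = 2 and d = 153.
596^153 mod 613 = 612.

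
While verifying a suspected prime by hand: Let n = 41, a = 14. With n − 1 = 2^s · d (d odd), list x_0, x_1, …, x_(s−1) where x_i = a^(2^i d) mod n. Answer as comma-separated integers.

n − 1 = 40 = 2^3 · 5, so s = 3 and d = 5.
x_0 = 14^5 mod 41 = 27.
x_1 = 27^2 mod 41 = 32.
x_2 = 32^2 mod 41 = 40.

27, 32, 40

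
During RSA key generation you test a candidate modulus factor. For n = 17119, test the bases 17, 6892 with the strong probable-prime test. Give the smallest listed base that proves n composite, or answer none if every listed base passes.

n − 1 = 17118 = 2^1 · 8559, so s = 1 and d = 8559.
Base 17: x_0 = 17^8559 mod 17119 = 13396. x_0 ∉ {1, 17118} and s = 1, so 17 is a Miller–Rabin witness and 17119 is composite.
Base 6892: x_0 = 6892^8559 mod 17119 = 14914. x_0 ∉ {1, 17118} and s = 1, so 6892 is a Miller–Rabin witness and 17119 is composite.
The smallest witness among the given bases is 17.

17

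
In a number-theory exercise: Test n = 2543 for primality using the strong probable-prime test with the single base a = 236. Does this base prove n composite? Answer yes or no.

no

n − 1 = 2542 = 2^1 · 1271, so s = 1 and d = 1271.
Repeated squaring mod 2543: 236^1 ≡ 236, 236^2 ≡ 2293, 236^4 ≡ 1468, 236^8 ≡ 1103, 236^16 ≡ 1055, 236^32 ≡ 1734, 236^64 ≡ 930, 236^128 ≡ 280, 236^256 ≡ 2110, 236^512 ≡ 1850, 236^1024 ≡ 2165.
1271 = 1024 + 128 + 64 + 32 + 16 + 4 + 2 + 1, so 236^1271 ≡ 2165·280·930·1734·1055·1468·2293·236 ≡ 1 (mod 2543).
x_0 = 236^1271 mod 2543 = 1.
x_0 = 1, so 236 is not a witness.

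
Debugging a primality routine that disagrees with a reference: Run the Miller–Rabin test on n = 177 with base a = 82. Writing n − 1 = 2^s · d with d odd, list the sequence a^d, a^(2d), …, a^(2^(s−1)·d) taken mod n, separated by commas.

31, 76, 112, 154

n − 1 = 176 = 2^4 · 11, so s = 4 and d = 11.
x_0 = 82^11 mod 177 = 31.
x_1 = 31^2 mod 177 = 76.
x_2 = 76^2 mod 177 = 112.
x_3 = 112^2 mod 177 = 154.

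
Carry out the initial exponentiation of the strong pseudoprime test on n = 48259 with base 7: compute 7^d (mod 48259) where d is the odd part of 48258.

n − 1 = 48258 = 2^1 · 24129, so s = 1 and d = 24129.
Repeated squaring mod 48259: 7^1 ≡ 7, 7^2 ≡ 49, 7^4 ≡ 2401, 7^8 ≡ 21980, 7^16 ≡ 47810, 7^32 ≡ 8565, 7^64 ≡ 5545, 7^128 ≡ 6042, 7^256 ≡ 21960, 7^512 ≡ 37672, 7^1024 ≡ 27171, 7^2048 ≡ 45318, 7^4096 ≡ 11120, 7^8192 ≡ 14842, 7^16384 ≡ 30888.
24129 = 16384 + 4096 + 2048 + 1024 + 512 + 64 + 1, so 7^24129 ≡ 30888·11120·45318·27171·37672·5545·7 ≡ 48258 (mod 48259).

48258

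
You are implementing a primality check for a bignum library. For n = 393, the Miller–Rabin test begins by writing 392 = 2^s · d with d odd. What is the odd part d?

49

Halving: 392 → 196 → 98 → 49; 49 is odd.
So 392 = 2^3 · 49.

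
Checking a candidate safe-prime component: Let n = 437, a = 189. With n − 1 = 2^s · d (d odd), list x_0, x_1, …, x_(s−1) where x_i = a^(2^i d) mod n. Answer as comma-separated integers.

37, 58

n − 1 = 436 = 2^2 · 109, so s = 2 and d = 109.
x_0 = 189^109 mod 437 = 37.
x_1 = 37^2 mod 437 = 58.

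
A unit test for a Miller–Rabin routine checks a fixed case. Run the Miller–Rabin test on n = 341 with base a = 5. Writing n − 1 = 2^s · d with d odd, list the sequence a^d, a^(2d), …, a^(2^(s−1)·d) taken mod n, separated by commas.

67, 56

n − 1 = 340 = 2^2 · 85, so s = 2 and d = 85.
x_0 = 5^85 mod 341 = 67.
x_1 = 67^2 mod 341 = 56.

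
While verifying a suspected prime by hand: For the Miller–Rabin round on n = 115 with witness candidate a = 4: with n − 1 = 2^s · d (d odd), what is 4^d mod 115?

n − 1 = 114 = 2^1 · 57, so s = 1 and d = 57.
Repeated squaring mod 115: 4^1 ≡ 4, 4^2 ≡ 16, 4^4 ≡ 26, 4^8 ≡ 101, 4^16 ≡ 81, 4^32 ≡ 6.
57 = 32 + 16 + 8 + 1, so 4^57 ≡ 6·81·101·4 ≡ 39 (mod 115).

39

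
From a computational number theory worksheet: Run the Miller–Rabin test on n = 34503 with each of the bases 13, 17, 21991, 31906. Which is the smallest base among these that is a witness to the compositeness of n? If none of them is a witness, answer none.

13

n − 1 = 34502 = 2^1 · 17251, so s = 1 and d = 17251.
Base 13: x_0 = 13^17251 mod 34503 = 20194. x_0 ∉ {1, 34502} and s = 1, so 13 is a Miller–Rabin witness and 34503 is composite.
Base 17: x_0 = 17^17251 mod 34503 = 13037. x_0 ∉ {1, 34502} and s = 1, so 17 is a Miller–Rabin witness and 34503 is composite.
Base 21991: x_0 = 21991^17251 mod 34503 = 33709. x_0 ∉ {1, 34502} and s = 1, so 21991 is a Miller–Rabin witness and 34503 is composite.
Base 31906: x_0 = 31906^17251 mod 34503 = 31906. x_0 ∉ {1, 34502} and s = 1, so 31906 is a Miller–Rabin witness and 34503 is composite.
The smallest witness among the given bases is 13.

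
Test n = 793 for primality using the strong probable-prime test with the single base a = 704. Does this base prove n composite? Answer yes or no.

n − 1 = 792 = 2^3 · 99, so s = 3 and d = 99.
Repeated squaring mod 793: 704^1 ≡ 704, 704^2 ≡ 784, 704^4 ≡ 81, 704^8 ≡ 217, 704^16 ≡ 302, 704^32 ≡ 9, 704^64 ≡ 81.
99 = 64 + 32 + 2 + 1, so 704^99 ≡ 81·9·784·704 ≡ 281 (mod 793).
x_0 = 704^99 mod 793 = 281.
x_0 is neither 1 nor 792, so continue squaring.
x_1 = 281^2 mod 793 = 454.
x_2 = 454^2 mod 793 = 729.
Reached i = s−1 = 2 without hitting −1: 704 is a Miller–Rabin witness and 793 is composite.

yes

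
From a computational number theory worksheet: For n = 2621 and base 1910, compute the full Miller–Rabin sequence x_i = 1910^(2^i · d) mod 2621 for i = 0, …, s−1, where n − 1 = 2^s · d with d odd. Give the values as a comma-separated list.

n − 1 = 2620 = 2^2 · 655, so s = 2 and d = 655.
x_0 = 1910^655 mod 2621 = 2149.
x_1 = 2149^2 mod 2621 = 2620.

2149, 2620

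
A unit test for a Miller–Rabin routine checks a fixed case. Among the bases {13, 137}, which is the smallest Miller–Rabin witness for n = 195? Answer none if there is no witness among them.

13

n − 1 = 194 = 2^1 · 97, so s = 1 and d = 97.
Base 13: x_0 = 13^97 mod 195 = 13. x_0 ∉ {1, 194} and s = 1, so 13 is a Miller–Rabin witness and 195 is composite.
Base 137: x_0 = 137^97 mod 195 = 137. x_0 ∉ {1, 194} and s = 1, so 137 is a Miller–Rabin witness and 195 is composite.
The smallest witness among the given bases is 13.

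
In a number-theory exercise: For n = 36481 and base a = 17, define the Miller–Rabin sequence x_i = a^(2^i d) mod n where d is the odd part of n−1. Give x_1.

n − 1 = 36480 = 2^7 · 285, so s = 7 and d = 285.
Repeated squaring mod 36481: 17^1 ≡ 17, 17^2 ≡ 289, 17^4 ≡ 10559, 17^8 ≡ 6545, 17^16 ≡ 8331, 17^32 ≡ 18699, 17^64 ≡ 18697, 17^128 ≡ 16867, 17^256 ≡ 16851.
285 = 256 + 16 + 8 + 4 + 1, so 17^285 ≡ 16851·8331·6545·10559·17 ≡ 26741 (mod 36481).
x_0 = 26741.
x_1 = 26741^2 mod 36481 = 17000.

17000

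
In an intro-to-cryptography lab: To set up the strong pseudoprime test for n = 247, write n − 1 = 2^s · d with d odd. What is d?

123

Halving: 246 → 123; 123 is odd.
So 246 = 2^1 · 123.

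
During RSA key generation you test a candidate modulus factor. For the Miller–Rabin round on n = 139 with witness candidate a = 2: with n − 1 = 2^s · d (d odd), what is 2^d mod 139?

n − 1 = 138 = 2^1 · 69, so s = 1 and d = 69.
2^69 mod 139 = 138.

138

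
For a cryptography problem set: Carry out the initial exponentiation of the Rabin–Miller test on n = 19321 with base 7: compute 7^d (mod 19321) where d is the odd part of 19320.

n − 1 = 19320 = 2^3 · 2415, so s = 3 and d = 2415.
Repeated squaring mod 19321: 7^1 ≡ 7, 7^2 ≡ 49, 7^4 ≡ 2401, 7^8 ≡ 7143, 7^16 ≡ 15009, 7^32 ≡ 6542, 7^64 ≡ 1749, 7^128 ≡ 6283, 7^256 ≡ 3286, 7^512 ≡ 16678, 7^1024 ≡ 10568, 7^2048 ≡ 7244.
2415 = 2048 + 256 + 64 + 32 + 8 + 4 + 2 + 1, so 7^2415 ≡ 7244·3286·1749·6542·7143·2401·49·7 ≡ 16542 (mod 19321).

16542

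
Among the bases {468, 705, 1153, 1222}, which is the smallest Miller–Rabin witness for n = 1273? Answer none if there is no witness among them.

705

n − 1 = 1272 = 2^3 · 159, so s = 3 and d = 159.
Base 468: x_0 = 468^159 mod 1273 = 1272. x_0 = 1272 ≡ −1, so 468 is not a witness.
Base 705: x_0 = 705^159 mod 1273 = 126. x_0 is neither 1 nor 1272, so continue squaring. x_1 = 126^2 mod 1273 = 600. x_2 = 600^2 mod 1273 = 1014. Reached i = s−1 = 2 without hitting −1: 705 is a Miller–Rabin witness and 1273 is composite.
Base 1153: x_0 = 1153^159 mod 1273 = 350. x_0 is neither 1 nor 1272, so continue squaring. x_1 = 350^2 mod 1273 = 292. x_2 = 292^2 mod 1273 = 1246. Reached i = s−1 = 2 without hitting −1: 1153 is a Miller–Rabin witness and 1273 is composite.
Base 1222: x_0 = 1222^159 mod 1273 = 828. x_0 is neither 1 nor 1272, so continue squaring. x_1 = 828^2 mod 1273 = 710. x_2 = 710^2 mod 1273 = 1265. Reached i = s−1 = 2 without hitting −1: 1222 is a Miller–Rabin witness and 1273 is composite.
The smallest witness among the given bases is 705.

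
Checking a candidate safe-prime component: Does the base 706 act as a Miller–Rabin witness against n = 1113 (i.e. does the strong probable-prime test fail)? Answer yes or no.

n − 1 = 1112 = 2^3 · 139, so s = 3 and d = 139.
Repeated squaring mod 1113: 706^1 ≡ 706, 706^2 ≡ 925, 706^4 ≡ 841, 706^8 ≡ 526, 706^16 ≡ 652, 706^32 ≡ 1051, 706^64 ≡ 505, 706^128 ≡ 148.
139 = 128 + 8 + 2 + 1, so 706^139 ≡ 148·526·925·706 ≡ 727 (mod 1113).
x_0 = 706^139 mod 1113 = 727.
x_0 is neither 1 nor 1112, so continue squaring.
x_1 = 727^2 mod 1113 = 967.
x_2 = 967^2 mod 1113 = 169.
Reached i = s−1 = 2 without hitting −1: 706 is a Miller–Rabin witness and 1113 is composite.

yes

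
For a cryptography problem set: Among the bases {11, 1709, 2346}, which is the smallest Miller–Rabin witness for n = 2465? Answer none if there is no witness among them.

n − 1 = 2464 = 2^5 · 77, so s = 5 and d = 77.
Base 11: x_0 = 11^77 mod 2465 = 1061. x_0 is neither 1 nor 2464, so continue squaring. x_1 = 1061^2 mod 2465 = 1681. x_2 = 1681^2 mod 2465 = 871. x_3 = 871^2 mod 2465 = 1886. x_4 = 1886^2 mod 2465 = 1. x_4 = 1 but x_3 ≠ ±1, a nontrivial square root of 1 — 11 is a witness and 2465 is composite.
Base 1709: x_0 = 1709^77 mod 2465 = 824. x_0 is neither 1 nor 2464, so continue squaring. x_1 = 824^2 mod 2465 = 1101. x_2 = 1101^2 mod 2465 = 1886. x_3 = 1886^2 mod 2465 = 1. x_3 = 1 but x_2 ≠ ±1, a nontrivial square root of 1 — 1709 is a witness and 2465 is composite.
Base 2346: x_0 = 2346^77 mod 2465 = 476. x_0 is neither 1 nor 2464, so continue squaring. x_1 = 476^2 mod 2465 = 2261. x_2 = 2261^2 mod 2465 = 2176. x_3 = 2176^2 mod 2465 = 2176. x_4 = 2176^2 mod 2465 = 2176. Reached i = s−1 = 4 without hitting −1: 2346 is a Miller–Rabin witness and 2465 is composite.
The smallest witness among the given bases is 11.

11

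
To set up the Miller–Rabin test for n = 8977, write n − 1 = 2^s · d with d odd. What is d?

Halving: 8976 → 4488 → 2244 → 1122 → 561; 561 is odd.
So 8976 = 2^4 · 561.

561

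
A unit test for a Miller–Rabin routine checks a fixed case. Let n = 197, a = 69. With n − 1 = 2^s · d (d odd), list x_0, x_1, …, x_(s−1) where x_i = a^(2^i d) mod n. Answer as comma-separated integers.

n − 1 = 196 = 2^2 · 49, so s = 2 and d = 49.
x_0 = 69^49 mod 197 = 183.
x_1 = 183^2 mod 197 = 196.

183, 196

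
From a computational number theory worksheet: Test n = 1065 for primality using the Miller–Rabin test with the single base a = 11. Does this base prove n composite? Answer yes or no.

n − 1 = 1064 = 2^3 · 133, so s = 3 and d = 133.
x_0 = 11^133 mod 1065 = 776.
x_0 is neither 1 nor 1064, so continue squaring.
x_1 = 776^2 mod 1065 = 451.
x_2 = 451^2 mod 1065 = 1051.
Reached i = s−1 = 2 without hitting −1: 11 is a Miller–Rabin witness and 1065 is composite.

yes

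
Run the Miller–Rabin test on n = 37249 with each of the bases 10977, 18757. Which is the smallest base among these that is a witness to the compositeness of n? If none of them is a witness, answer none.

n − 1 = 37248 = 2^7 · 291, so s = 7 and d = 291.
Base 10977: x_0 = 10977^291 mod 37249 = 28636. x_0 is neither 1 nor 37248, so continue squaring. x_1 = 28636^2 mod 37249 = 21010. x_2 = 21010^2 mod 37249 = 19450. x_3 = 19450^2 mod 37249 = 1656. x_4 = 1656^2 mod 37249 = 23159. x_5 = 23159^2 mod 37249 = 28179. x_6 = 28179^2 mod 37249 = 19108. Reached i = s−1 = 6 without hitting −1: 10977 is a Miller–Rabin witness and 37249 is composite.
Base 18757: x_0 = 18757^291 mod 37249 = 24461. x_0 is neither 1 nor 37248, so continue squaring. x_1 = 24461^2 mod 37249 = 9834. x_2 = 9834^2 mod 37249 = 9152. x_3 = 9152^2 mod 37249 = 23352. x_4 = 23352^2 mod 37249 = 27793. x_5 = 27793^2 mod 37249 = 18336. x_6 = 18336^2 mod 37249 = 36671. Reached i = s−1 = 6 without hitting −1: 18757 is a Miller–Rabin witness and 37249 is composite.
The smallest witness among the given bases is 10977.

10977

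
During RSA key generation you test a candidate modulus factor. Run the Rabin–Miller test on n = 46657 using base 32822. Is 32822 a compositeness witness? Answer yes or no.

no

n − 1 = 46656 = 2^6 · 729, so s = 6 and d = 729.
Repeated squaring mod 46657: 32822^1 ≡ 32822, 32822^2 ≡ 20211, 32822^4 ≡ 2486, 32822^8 ≡ 21472, 32822^16 ≡ 28967, 32822^32 ≡ 7601, 32822^64 ≡ 13835, 32822^128 ≡ 20211, 32822^256 ≡ 2486, 32822^512 ≡ 21472.
729 = 512 + 128 + 64 + 16 + 8 + 1, so 32822^729 ≡ 21472·20211·13835·28967·21472·32822 ≡ 46656 (mod 46657).
x_0 = 32822^729 mod 46657 = 46656.
x_0 = 46656 ≡ −1, so 32822 is not a witness.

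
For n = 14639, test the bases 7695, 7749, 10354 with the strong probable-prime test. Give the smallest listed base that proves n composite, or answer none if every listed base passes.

none

n − 1 = 14638 = 2^1 · 7319, so s = 1 and d = 7319.
Base 7695: x_0 = 7695^7319 mod 14639 = 14638. x_0 = 14638 ≡ −1, so 7695 is not a witness.
Base 7749: x_0 = 7749^7319 mod 14639 = 14638. x_0 = 14638 ≡ −1, so 7749 is not a witness.
Base 10354: x_0 = 10354^7319 mod 14639 = 14638. x_0 = 14638 ≡ −1, so 10354 is not a witness.
No listed base is a witness for 14639.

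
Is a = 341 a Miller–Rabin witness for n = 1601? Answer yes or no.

no

n − 1 = 1600 = 2^6 · 25, so s = 6 and d = 25.
x_0 = 341^25 mod 1601 = 1588.
x_0 is neither 1 nor 1600, so continue squaring.
x_1 = 1588^2 mod 1601 = 169.
x_2 = 169^2 mod 1601 = 1344.
x_3 = 1344^2 mod 1601 = 408.
x_4 = 408^2 mod 1601 = 1561.
x_5 = 1561^2 mod 1601 = 1600.
x_5 ≡ −1, so 341 is not a witness.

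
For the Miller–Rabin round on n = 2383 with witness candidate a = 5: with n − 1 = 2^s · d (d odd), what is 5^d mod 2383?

n − 1 = 2382 = 2^1 · 1191, so s = 1 and d = 1191.
Repeated squaring mod 2383: 5^1 ≡ 5, 5^2 ≡ 25, 5^4 ≡ 625, 5^8 ≡ 2196, 5^16 ≡ 1607, 5^32 ≡ 1660, 5^64 ≡ 852, 5^128 ≡ 1472, 5^256 ≡ 637, 5^512 ≡ 659, 5^1024 ≡ 575.
1191 = 1024 + 128 + 32 + 4 + 2 + 1, so 5^1191 ≡ 575·1472·1660·625·25·5 ≡ 2382 (mod 2383).

2382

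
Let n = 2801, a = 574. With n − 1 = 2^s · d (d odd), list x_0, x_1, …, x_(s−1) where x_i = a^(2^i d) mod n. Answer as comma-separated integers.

n − 1 = 2800 = 2^4 · 175, so s = 4 and d = 175.
x_0 = 574^175 mod 2801 = 181.
x_1 = 181^2 mod 2801 = 1950.
x_2 = 1950^2 mod 2801 = 1543.
x_3 = 1543^2 mod 2801 = 2800.

181, 1950, 1543, 2800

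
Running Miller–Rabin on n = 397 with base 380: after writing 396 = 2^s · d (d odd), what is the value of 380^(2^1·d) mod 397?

n − 1 = 396 = 2^2 · 99, so s = 2 and d = 99.
Repeated squaring mod 397: 380^1 ≡ 380, 380^2 ≡ 289, 380^4 ≡ 151, 380^8 ≡ 172, 380^16 ≡ 206, 380^32 ≡ 354, 380^64 ≡ 261.
99 = 64 + 32 + 2 + 1, so 380^99 ≡ 261·354·289·380 ≡ 63 (mod 397).
x_0 = 63.
x_1 = 63^2 mod 397 = 396.

396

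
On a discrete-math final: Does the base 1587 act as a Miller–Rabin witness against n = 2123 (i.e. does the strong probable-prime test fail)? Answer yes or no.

yes

n − 1 = 2122 = 2^1 · 1061, so s = 1 and d = 1061.
x_0 = 1587^1061 mod 2123 = 729.
x_0 ∉ {1, 2122} and s = 1, so 1587 is a Miller–Rabin witness and 2123 is composite.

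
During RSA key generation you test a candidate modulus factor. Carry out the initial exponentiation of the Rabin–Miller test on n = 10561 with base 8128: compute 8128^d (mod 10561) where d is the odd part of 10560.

n − 1 = 10560 = 2^6 · 165, so s = 6 and d = 165.
8128^165 mod 10561 = 1231.

1231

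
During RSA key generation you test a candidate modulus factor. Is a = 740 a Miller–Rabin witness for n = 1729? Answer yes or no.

no

n − 1 = 1728 = 2^6 · 27, so s = 6 and d = 27.
Repeated squaring mod 1729: 740^1 ≡ 740, 740^2 ≡ 1236, 740^4 ≡ 989, 740^8 ≡ 1236, 740^16 ≡ 989.
27 = 16 + 8 + 2 + 1, so 740^27 ≡ 989·1236·1236·740 ≡ 1728 (mod 1729).
x_0 = 740^27 mod 1729 = 1728.
x_0 = 1728 ≡ −1, so 740 is not a witness.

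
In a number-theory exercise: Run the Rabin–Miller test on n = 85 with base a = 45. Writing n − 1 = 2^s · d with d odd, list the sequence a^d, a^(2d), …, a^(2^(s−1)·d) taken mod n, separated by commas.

10, 15

n − 1 = 84 = 2^2 · 21, so s = 2 and d = 21.
x_0 = 45^21 mod 85 = 10.
x_1 = 10^2 mod 85 = 15.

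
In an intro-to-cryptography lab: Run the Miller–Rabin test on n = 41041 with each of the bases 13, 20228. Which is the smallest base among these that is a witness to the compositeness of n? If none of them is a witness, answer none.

n − 1 = 41040 = 2^4 · 2565, so s = 4 and d = 2565.
Base 13: x_0 = 13^2565 mod 41041 = 1924. x_0 is neither 1 nor 41040, so continue squaring. x_1 = 1924^2 mod 41041 = 8086. x_2 = 8086^2 mod 41041 = 5083. x_3 = 5083^2 mod 41041 = 22100. Reached i = s−1 = 3 without hitting −1: 13 is a Miller–Rabin witness and 41041 is composite.
Base 20228: x_0 = 20228^2565 mod 41041 = 2925. x_0 is neither 1 nor 41040, so continue squaring. x_1 = 2925^2 mod 41041 = 19097. x_2 = 19097^2 mod 41041 = 5083. x_3 = 5083^2 mod 41041 = 22100. Reached i = s−1 = 3 without hitting −1: 20228 is a Miller–Rabin witness and 41041 is composite.
The smallest witness among the given bases is 13.

13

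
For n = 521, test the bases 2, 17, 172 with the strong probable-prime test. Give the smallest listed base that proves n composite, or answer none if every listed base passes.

n − 1 = 520 = 2^3 · 65, so s = 3 and d = 65.
Base 2: x_0 = 2^65 mod 521 = 286. x_0 is neither 1 nor 520, so continue squaring. x_1 = 286^2 mod 521 = 520. x_1 ≡ −1, so 2 is not a witness.
Base 17: x_0 = 17^65 mod 521 = 43. x_0 is neither 1 nor 520, so continue squaring. x_1 = 43^2 mod 521 = 286. x_2 = 286^2 mod 521 = 520. x_2 ≡ −1, so 17 is not a witness.
Base 172: x_0 = 172^65 mod 521 = 478. x_0 is neither 1 nor 520, so continue squaring. x_1 = 478^2 mod 521 = 286. x_2 = 286^2 mod 521 = 520. x_2 ≡ −1, so 172 is not a witness.
No listed base is a witness for 521.

none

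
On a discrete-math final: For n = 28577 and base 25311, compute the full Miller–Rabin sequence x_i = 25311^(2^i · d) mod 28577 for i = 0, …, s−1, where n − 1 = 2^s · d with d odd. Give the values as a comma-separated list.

22782, 4050, 27879, 1395, 2789

n − 1 = 28576 = 2^5 · 893, so s = 5 and d = 893.
x_0 = 25311^893 mod 28577 = 22782.
x_1 = 22782^2 mod 28577 = 4050.
x_2 = 4050^2 mod 28577 = 27879.
x_3 = 27879^2 mod 28577 = 1395.
x_4 = 1395^2 mod 28577 = 2789.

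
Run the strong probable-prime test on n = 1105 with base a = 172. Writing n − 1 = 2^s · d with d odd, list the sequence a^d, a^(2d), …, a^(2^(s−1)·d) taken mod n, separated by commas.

287, 599, 781, 1

n − 1 = 1104 = 2^4 · 69, so s = 4 and d = 69.
x_0 = 172^69 mod 1105 = 287.
x_1 = 287^2 mod 1105 = 599.
x_2 = 599^2 mod 1105 = 781.
x_3 = 781^2 mod 1105 = 1.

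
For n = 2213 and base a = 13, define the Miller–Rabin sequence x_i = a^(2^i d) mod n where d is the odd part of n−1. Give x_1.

n − 1 = 2212 = 2^2 · 553, so s = 2 and d = 553.
Repeated squaring mod 2213: 13^1 ≡ 13, 13^2 ≡ 169, 13^4 ≡ 2005, 13^8 ≡ 1217, 13^16 ≡ 592, 13^32 ≡ 810, 13^64 ≡ 1052, 13^128 ≡ 204, 13^256 ≡ 1782, 13^512 ≡ 2082.
553 = 512 + 32 + 8 + 1, so 13^553 ≡ 2082·810·1217·13 ≡ 2212 (mod 2213).
x_0 = 2212.
x_1 = 2212^2 mod 2213 = 1.

1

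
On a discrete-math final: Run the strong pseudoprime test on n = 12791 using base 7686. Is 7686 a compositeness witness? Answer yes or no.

no

n − 1 = 12790 = 2^1 · 6395, so s = 1 and d = 6395.
x_0 = 7686^6395 mod 12791 = 12790.
x_0 = 12790 ≡ −1, so 7686 is not a witness.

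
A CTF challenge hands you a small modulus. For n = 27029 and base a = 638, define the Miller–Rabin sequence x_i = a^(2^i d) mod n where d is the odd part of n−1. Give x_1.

n − 1 = 27028 = 2^2 · 6757, so s = 2 and d = 6757.
x_0 = 638^6757 mod 27029 = 19618.
x_1 = 19618^2 mod 27029 = 27022.

27022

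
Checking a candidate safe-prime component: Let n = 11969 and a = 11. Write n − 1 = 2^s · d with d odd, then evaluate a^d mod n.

n − 1 = 11968 = 2^6 · 187, so s = 6 and d = 187.
Repeated squaring mod 11969: 11^1 ≡ 11, 11^2 ≡ 121, 11^4 ≡ 2672, 11^8 ≡ 6060, 11^16 ≡ 2708, 11^32 ≡ 8236, 11^64 ≡ 3373, 11^128 ≡ 6579.
187 = 128 + 32 + 16 + 8 + 2 + 1, so 11^187 ≡ 6579·8236·2708·6060·121·11 ≡ 4049 (mod 11969).

4049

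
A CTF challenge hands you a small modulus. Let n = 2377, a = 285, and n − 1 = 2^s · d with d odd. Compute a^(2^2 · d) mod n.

1

n − 1 = 2376 = 2^3 · 297, so s = 3 and d = 297.
x_0 = 285^297 mod 2377 = 1134.
x_1 = 1134^2 mod 2377 = 2376.
x_2 = 2376^2 mod 2377 = 1.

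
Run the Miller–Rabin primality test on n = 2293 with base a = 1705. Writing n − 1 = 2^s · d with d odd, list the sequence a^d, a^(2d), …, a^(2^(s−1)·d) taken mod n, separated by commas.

n − 1 = 2292 = 2^2 · 573, so s = 2 and d = 573.
x_0 = 1705^573 mod 2293 = 2292.
x_1 = 2292^2 mod 2293 = 1.

2292, 1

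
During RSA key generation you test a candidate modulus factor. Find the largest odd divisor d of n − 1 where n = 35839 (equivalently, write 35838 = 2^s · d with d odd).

Halving: 35838 → 17919; 17919 is odd.
So 35838 = 2^1 · 17919.

17919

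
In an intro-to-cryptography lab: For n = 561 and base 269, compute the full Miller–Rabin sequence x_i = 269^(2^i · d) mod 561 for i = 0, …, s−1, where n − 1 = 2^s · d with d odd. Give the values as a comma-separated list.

551, 100, 463, 67

n − 1 = 560 = 2^4 · 35, so s = 4 and d = 35.
x_0 = 269^35 mod 561 = 551.
x_1 = 551^2 mod 561 = 100.
x_2 = 100^2 mod 561 = 463.
x_3 = 463^2 mod 561 = 67.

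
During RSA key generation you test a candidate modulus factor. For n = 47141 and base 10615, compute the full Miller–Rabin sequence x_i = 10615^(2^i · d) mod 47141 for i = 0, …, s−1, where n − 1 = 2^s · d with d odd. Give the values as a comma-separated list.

n − 1 = 47140 = 2^2 · 11785, so s = 2 and d = 11785.
x_0 = 10615^11785 mod 47141 = 452.
x_1 = 452^2 mod 47141 = 15740.

452, 15740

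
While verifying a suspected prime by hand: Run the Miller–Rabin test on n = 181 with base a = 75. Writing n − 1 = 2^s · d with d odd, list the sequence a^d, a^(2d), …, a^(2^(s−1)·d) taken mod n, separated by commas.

n − 1 = 180 = 2^2 · 45, so s = 2 and d = 45.
x_0 = 75^45 mod 181 = 1.
x_1 = 1^2 mod 181 = 1.

1, 1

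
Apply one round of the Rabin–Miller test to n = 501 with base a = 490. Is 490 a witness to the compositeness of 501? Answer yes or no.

n − 1 = 500 = 2^2 · 125, so s = 2 and d = 125.
x_0 = 490^125 mod 501 = 208.
x_0 is neither 1 nor 500, so continue squaring.
x_1 = 208^2 mod 501 = 178.
Reached i = s−1 = 1 without hitting −1: 490 is a Miller–Rabin witness and 501 is composite.

yes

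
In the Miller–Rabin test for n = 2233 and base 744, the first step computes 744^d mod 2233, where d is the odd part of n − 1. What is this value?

316

n − 1 = 2232 = 2^3 · 279, so s = 3 and d = 279.
744^279 mod 2233 = 316.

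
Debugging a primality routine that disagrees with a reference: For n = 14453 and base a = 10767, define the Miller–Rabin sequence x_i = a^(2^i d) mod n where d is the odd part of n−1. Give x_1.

n − 1 = 14452 = 2^2 · 3613, so s = 2 and d = 3613.
x_0 = 10767^3613 mod 14453 = 8051.
x_1 = 8051^2 mod 14453 = 11349.

11349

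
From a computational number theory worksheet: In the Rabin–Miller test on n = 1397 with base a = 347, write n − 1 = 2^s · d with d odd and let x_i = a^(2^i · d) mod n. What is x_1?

158

n − 1 = 1396 = 2^2 · 349, so s = 2 and d = 349.
x_0 = 347^349 mod 1397 = 464.
x_1 = 464^2 mod 1397 = 158.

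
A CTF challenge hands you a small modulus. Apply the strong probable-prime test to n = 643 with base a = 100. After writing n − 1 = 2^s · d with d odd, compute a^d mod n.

1

n − 1 = 642 = 2^1 · 321, so s = 1 and d = 321.
100^321 mod 643 = 1.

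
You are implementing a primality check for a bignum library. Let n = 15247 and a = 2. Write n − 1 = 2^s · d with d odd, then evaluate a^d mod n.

4367

n − 1 = 15246 = 2^1 · 7623, so s = 1 and d = 7623.
Repeated squaring mod 15247: 2^1 ≡ 2, 2^2 ≡ 4, 2^4 ≡ 16, 2^8 ≡ 256, 2^16 ≡ 4548, 2^32 ≡ 9372, 2^64 ≡ 11664, 2^128 ≡ 15162, 2^256 ≡ 7225, 2^512 ≡ 10144, 2^1024 ≡ 13980, 2^2048 ≡ 4354, 2^4096 ≡ 5295.
7623 = 4096 + 2048 + 1024 + 256 + 128 + 64 + 4 + 2 + 1, so 2^7623 ≡ 5295·4354·13980·7225·15162·11664·16·4·2 ≡ 4367 (mod 15247).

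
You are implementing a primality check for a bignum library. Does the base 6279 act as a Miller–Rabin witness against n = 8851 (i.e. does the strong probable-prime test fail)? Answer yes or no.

yes

n − 1 = 8850 = 2^1 · 4425, so s = 1 and d = 4425.
Repeated squaring mod 8851: 6279^1 ≡ 6279, 6279^2 ≡ 3487, 6279^4 ≡ 6746, 6279^8 ≡ 5525, 6279^16 ≡ 7377, 6279^32 ≡ 4181, 6279^64 ≡ 36, 6279^128 ≡ 1296, 6279^256 ≡ 6777, 6279^512 ≡ 8741, 6279^1024 ≡ 3249, 6279^2048 ≡ 5609, 6279^4096 ≡ 4427.
4425 = 4096 + 256 + 64 + 8 + 1, so 6279^4425 ≡ 4427·6777·36·5525·6279 ≡ 6576 (mod 8851).
x_0 = 6279^4425 mod 8851 = 6576.
x_0 ∉ {1, 8850} and s = 1, so 6279 is a Miller–Rabin witness and 8851 is composite.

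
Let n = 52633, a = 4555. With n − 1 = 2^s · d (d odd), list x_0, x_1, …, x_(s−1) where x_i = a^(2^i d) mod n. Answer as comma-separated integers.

36875, 44703, 41098

n − 1 = 52632 = 2^3 · 6579, so s = 3 and d = 6579.
x_0 = 4555^6579 mod 52633 = 36875.
x_1 = 36875^2 mod 52633 = 44703.
x_2 = 44703^2 mod 52633 = 41098.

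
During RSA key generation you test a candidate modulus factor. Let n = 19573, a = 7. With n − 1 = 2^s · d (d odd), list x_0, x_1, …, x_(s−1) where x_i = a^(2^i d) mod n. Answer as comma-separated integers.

17564, 4043

n − 1 = 19572 = 2^2 · 4893, so s = 2 and d = 4893.
x_0 = 7^4893 mod 19573 = 17564.
x_1 = 17564^2 mod 19573 = 4043.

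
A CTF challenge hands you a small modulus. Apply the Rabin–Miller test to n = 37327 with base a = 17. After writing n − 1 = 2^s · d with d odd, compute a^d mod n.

286

n − 1 = 37326 = 2^1 · 18663, so s = 1 and d = 18663.
17^18663 mod 37327 = 286.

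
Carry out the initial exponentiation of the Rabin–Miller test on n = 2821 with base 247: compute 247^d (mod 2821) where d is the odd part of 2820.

n − 1 = 2820 = 2^2 · 705, so s = 2 and d = 705.
Repeated squaring mod 2821: 247^1 ≡ 247, 247^2 ≡ 1768, 247^4 ≡ 156, 247^8 ≡ 1768, 247^16 ≡ 156, 247^32 ≡ 1768, 247^64 ≡ 156, 247^128 ≡ 1768, 247^256 ≡ 156, 247^512 ≡ 1768.
705 = 512 + 128 + 64 + 1, so 247^705 ≡ 1768·1768·156·247 ≡ 2262 (mod 2821).

2262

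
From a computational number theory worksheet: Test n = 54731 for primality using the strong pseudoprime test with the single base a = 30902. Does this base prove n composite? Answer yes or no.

n − 1 = 54730 = 2^1 · 27365, so s = 1 and d = 27365.
x_0 = 30902^27365 mod 54731 = 47777.
x_0 ∉ {1, 54730} and s = 1, so 30902 is a Miller–Rabin witness and 54731 is composite.

yes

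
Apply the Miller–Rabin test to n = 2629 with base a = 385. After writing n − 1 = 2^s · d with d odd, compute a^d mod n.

572

n − 1 = 2628 = 2^2 · 657, so s = 2 and d = 657.
385^657 mod 2629 = 572.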